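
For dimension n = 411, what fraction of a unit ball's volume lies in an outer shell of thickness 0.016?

1 - (1-0.016)^411 ≈ 0.998679 ≈ 99.87%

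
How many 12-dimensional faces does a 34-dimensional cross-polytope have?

Each 12-face is the convex hull of 13 vertices, one chosen as ±e_i from each of 13 distinct axes: 2^13·C(34,13) = 7602042961920.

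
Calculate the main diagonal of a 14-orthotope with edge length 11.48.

||(11.48,11.48,...,11.48)|| = √(14)·11.48 ≈ 42.9542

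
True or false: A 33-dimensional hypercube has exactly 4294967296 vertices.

False. The 33-cube has 2^33 = 8589934592 vertices.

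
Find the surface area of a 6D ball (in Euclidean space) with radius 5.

S_6(5) = 2·π^(6/2)·(5)^5 / Γ(6/2) = 3125·π^3 ≈ 96894.6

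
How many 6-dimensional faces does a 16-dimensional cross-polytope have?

Each 6-face is the convex hull of 7 vertices, one chosen as ±e_i from each of 7 distinct axes: 2^7·C(16,7) = 1464320.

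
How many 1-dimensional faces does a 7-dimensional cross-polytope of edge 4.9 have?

An n-cross-polytope has 2^(k+1)·C(n,k+1) k-faces. Here 2^2·C(7,2) = 4·21 = 84.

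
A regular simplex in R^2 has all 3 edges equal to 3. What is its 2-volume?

Area = (√3/4) · 3² = 3.89711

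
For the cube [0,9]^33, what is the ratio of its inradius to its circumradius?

r_in = 9/2 (half the side); r_out = 9√33/2 (half the diagonal). Ratio = 1/√33 ≈ 0.174078.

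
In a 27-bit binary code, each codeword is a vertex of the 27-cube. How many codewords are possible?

Each vertex is a binary string of length 27, so there are 2^27 = 134217728.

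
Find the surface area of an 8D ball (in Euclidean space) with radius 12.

S = n·V_n(r)/r = 8·V_8(12)/12 (volume-to-surface relation), giving 11943936·π^4 ≈ 1.16345e+09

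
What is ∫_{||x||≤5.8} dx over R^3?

Volume = π^{3/2}·(5.8)^3/Γ(5/2) ≈ 817.283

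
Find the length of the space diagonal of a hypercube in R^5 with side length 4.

Diagonal = √5 · 4 ≈ 8.94427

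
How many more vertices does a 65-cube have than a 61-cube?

The 65-cube has 2^65 = 36893488147419103232 vertices. The 61-cube has 2^61 = 2305843009213693952 vertices. Difference: 36893488147419103232 - 2305843009213693952 = 34587645138205409280.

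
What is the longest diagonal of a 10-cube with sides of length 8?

d = √(8² + 8² + ... + 8²) [10 terms] = √(10·8²) = 8√10 ≈ 25.2982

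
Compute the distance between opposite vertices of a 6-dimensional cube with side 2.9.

||(2.9,2.9,...,2.9)|| = √(6)·2.9 ≈ 7.10352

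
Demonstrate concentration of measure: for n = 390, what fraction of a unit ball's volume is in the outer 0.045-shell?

1 - (1-0.045)^390 ≈ 0.9999999841 ≈ 99.999998%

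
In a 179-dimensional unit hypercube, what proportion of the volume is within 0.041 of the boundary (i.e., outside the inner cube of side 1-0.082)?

The inner cube has side 1-2·0.041 = 0.918 and volume (0.918)^179 ≈ 2.233e-07, so the shell holds 0.9999997767 of the volume.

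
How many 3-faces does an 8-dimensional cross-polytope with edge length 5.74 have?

An n-cross-polytope has 2^(k+1)·C(n,k+1) k-faces. Here 2^4·C(8,4) = 16·70 = 1120.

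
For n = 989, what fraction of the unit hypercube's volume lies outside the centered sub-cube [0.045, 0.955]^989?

The inner cube has side 1-2·0.045 = 0.91 and volume (0.91)^989 ≈ 3.104e-41, so the shell holds 1 - 3.104e-41 of the volume.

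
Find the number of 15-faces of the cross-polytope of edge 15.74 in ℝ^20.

f_15(20-orthoplex) = 2^16 · (20 choose 16) = 317521920.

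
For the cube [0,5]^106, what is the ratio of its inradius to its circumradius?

Ratio = (s/2)/(s√106/2) = 106^(-1/2) ≈ 0.0971286.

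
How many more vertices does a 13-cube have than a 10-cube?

The 13-cube has 2^13 = 8192 vertices. The 10-cube has 2^10 = 1024 vertices. Difference: 8192 - 1024 = 7168.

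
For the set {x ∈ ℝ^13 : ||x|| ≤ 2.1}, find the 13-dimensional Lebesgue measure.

Volume = π^{13/2}·(2.1)^13/Γ(15/2) ≈ 14066.7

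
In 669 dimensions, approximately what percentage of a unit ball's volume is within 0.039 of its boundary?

1 - (1-0.039)^669 ≈ 1 - 2.767e-12 ≈ (100 - 2.77e-10)%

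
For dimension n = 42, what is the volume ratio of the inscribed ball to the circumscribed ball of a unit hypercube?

V_in / V_out = (r_in/r_out)^42 = (1/√42)^42 = 42^(-42/2) ≈ 8.1614e-35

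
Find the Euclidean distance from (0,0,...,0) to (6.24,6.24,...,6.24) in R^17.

The space diagonal of an n-cube of side s is s√n. Here 6.24·√17 ≈ 25.7282.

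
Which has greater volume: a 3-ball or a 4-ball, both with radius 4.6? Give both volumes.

V_3(4.6) ≈ 407.72. V_4(4.6) ≈ 2209.54. The 4-ball is larger.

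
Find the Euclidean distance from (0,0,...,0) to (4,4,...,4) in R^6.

||(4,4,...,4)|| = √(6)·4 ≈ 9.79796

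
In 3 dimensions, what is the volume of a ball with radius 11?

V = 5324·π/3 ≈ 5575.28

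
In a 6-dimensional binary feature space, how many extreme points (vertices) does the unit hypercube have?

An n-cube has 2^n vertices; for n = 6 that is 2^6 = 64.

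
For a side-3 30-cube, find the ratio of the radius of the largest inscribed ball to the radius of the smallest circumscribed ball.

r_in / r_out = (3/2) / (3√30/2) = 1/√30 ≈ 0.182574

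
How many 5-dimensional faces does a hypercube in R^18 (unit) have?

Number of 5-faces = C(18,5) · 2^(18-5) = 8568 · 8192 = 70189056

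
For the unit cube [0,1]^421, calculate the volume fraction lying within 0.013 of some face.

Shell fraction = 1 - (1-0.026)^421 ≈ 0.999985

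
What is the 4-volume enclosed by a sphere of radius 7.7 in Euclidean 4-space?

The n-ball volume is π^(n/2)·r^n/Γ(n/2+1). With n=4, r=7.7: V ≈ 17347.3.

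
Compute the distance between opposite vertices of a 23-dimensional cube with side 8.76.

||(8.76,8.76,...,8.76)|| = √(23)·8.76 ≈ 42.0115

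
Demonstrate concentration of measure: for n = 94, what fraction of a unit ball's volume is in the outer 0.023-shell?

1 - (1-0.023)^94 ≈ 0.887775 ≈ 88.78%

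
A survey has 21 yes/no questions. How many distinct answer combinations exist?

Number of vertices = 2^21 = 2097152.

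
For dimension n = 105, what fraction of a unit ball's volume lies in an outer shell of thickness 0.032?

1 - (1-0.032)^105 ≈ 0.967121 ≈ 96.71%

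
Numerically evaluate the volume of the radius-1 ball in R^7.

Volume = π^{7/2}·(1)^7/Γ(9/2) = 16·π^3/105 ≈ 4.72477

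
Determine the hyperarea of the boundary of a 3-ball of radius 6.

The surface area of an n-ball is 2π^(n/2) r^(n-1) / Γ(n/2). For n=3, r=6: 4πr² = 4π·(6)² ≈ 452.389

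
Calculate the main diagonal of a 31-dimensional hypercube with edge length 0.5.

||(0.5,0.5,...,0.5)|| = √(31)·0.5 ≈ 2.78388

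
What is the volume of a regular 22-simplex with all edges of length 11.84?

V_22 = √(23) · 11.84^22 / (22! · 2^(22/2)) ≈ 0.856061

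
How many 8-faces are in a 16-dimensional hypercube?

Choose 8 of 16 axes to span the face (C(16,8) = 12870 ways), then fix each of the remaining 8 coordinates at one of its two extreme values (2^8 = 256 ways): 12870·256 = 3294720.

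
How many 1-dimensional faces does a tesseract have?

An n-cube has C(n,k)·2^(n-k) k-faces. Here C(4,1)·2^3 = 4·8 = 32.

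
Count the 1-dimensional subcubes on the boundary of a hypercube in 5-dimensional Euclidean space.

f_1(5-cube) = (5 choose 1) · 2^4 = 80.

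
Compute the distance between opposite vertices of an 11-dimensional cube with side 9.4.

The space diagonal of an n-cube of side s is s√n. Here 9.4·√11 ≈ 31.1763.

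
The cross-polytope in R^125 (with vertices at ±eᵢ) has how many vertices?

The 125-dimensional cross-polytope has 2n = 2·125 = 250 vertices.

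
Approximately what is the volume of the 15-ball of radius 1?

Volume = π^{15/2}·(1)^15/Γ(17/2) = 256·π^7/2027025 ≈ 0.381443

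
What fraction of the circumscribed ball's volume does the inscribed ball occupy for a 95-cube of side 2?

V_in/V_out = n^(-n/2) = 95^(-95/2) ≈ 1.14322e-94.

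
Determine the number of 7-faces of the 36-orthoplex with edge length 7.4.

An n-cross-polytope has 2^(k+1)·C(n,k+1) k-faces. Here 2^8·C(36,8) = 256·30260340 = 7746647040.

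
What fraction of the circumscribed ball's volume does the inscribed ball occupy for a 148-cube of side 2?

V_in / V_out = (r_in/r_out)^148 = (1/√148)^148 = 148^(-148/2) ≈ 2.51555e-161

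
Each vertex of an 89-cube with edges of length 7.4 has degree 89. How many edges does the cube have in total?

Each of the 2^89 = 618970019642690137449562112 vertices has degree 89; total edges = 89·2^89/2 = 27544165874099711116505513984.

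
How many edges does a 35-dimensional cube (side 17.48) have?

The 35-cube has n·2^(n-1) = 35·2^34 = 35·17179869184 = 601295421440 edges.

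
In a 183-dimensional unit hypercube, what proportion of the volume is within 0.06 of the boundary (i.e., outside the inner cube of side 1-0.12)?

Shell fraction = 1 - (1-0.12)^183 ≈ 1 - 6.924e-11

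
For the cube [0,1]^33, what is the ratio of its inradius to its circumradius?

Ratio = (s/2)/(s√33/2) = 33^(-1/2) ≈ 0.174078.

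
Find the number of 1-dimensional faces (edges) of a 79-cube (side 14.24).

An n-cube has n·2^(n-1) edges. With n = 79: 79·302231454903657293676544 = 23876284937388926200446976.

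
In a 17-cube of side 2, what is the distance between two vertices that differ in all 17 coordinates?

The space diagonal of an n-cube of side s is s√n. Here 2·√17 ≈ 8.24621.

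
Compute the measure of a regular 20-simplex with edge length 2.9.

For a regular n-simplex with edge a, V = (a^n / n!)·√((n+1)/2^n). With a=2.9, n=20: V ≈ 3.2557e-12.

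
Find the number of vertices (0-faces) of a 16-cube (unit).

An n-cube has C(n,k)·2^(n-k) k-faces. Here C(16,0)·2^16 = 1·65536 = 65536.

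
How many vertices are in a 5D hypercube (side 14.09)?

f_0(5-cube) = (5 choose 0) · 2^5 = 32.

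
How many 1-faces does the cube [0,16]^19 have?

Number of 1-faces = C(19,1)·2^(19-1) = 19·262144 = 4980736.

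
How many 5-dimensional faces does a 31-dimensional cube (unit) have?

An n-cube has C(n,k)·2^(n-k) k-faces. Here C(31,5)·2^26 = 169911·67108864 = 11402534191104.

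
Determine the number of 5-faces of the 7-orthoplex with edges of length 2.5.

Each 5-face is the convex hull of 6 vertices, one chosen as ±e_i from each of 6 distinct axes: 2^6·C(7,6) = 448.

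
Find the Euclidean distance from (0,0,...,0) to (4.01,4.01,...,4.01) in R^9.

The space diagonal of an n-cube of side s is s√n. Here 4.01·√9 = 12.03.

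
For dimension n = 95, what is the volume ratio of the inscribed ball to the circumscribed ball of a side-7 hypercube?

V_in / V_out = (r_in/r_out)^95 = (1/√95)^95 = 95^(-95/2) ≈ 1.14322e-94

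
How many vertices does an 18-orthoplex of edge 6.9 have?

Number of 0-faces = 2^(0+1) · C(18,0+1) = 2 · 18 = 36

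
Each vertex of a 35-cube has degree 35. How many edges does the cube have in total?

The 35-cube has n·2^(n-1) = 35·2^34 = 35·17179869184 = 601295421440 edges.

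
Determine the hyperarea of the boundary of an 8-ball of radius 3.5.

|∂B_8(3.5)| = 823543·π^4/384 ≈ 208908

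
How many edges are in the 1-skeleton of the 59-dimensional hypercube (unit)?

Each of the 2^59 = 576460752303423488 vertices has degree 59; total edges = 59·2^59/2 = 17005592192950992896.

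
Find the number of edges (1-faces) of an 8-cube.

An n-cube has C(n,k)·2^(n-k) k-faces. Here C(8,1)·2^7 = 8·128 = 1024.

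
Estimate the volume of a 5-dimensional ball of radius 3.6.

Volume = π^{5/2}·(3.6)^5/Γ(7/2) ≈ 3182.81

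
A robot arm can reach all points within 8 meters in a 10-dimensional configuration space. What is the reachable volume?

Volume = π^{10/2}·(8)^10/Γ(6) = 134217728·π^5/15 ≈ 2.73822e+09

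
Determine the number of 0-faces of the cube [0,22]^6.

Choose 0 of 6 axes to span the face (C(6,0) = 1 way), then fix each of the remaining 6 coordinates at one of its two extreme values (2^6 = 64 ways): 1·64 = 64.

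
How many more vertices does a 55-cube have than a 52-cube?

The 55-cube has 2^55 = 36028797018963968 vertices. The 52-cube has 2^52 = 4503599627370496 vertices. Difference: 36028797018963968 - 4503599627370496 = 31525197391593472.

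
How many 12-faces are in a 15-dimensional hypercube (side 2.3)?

Choose 12 of 15 axes to span the face (C(15,12) = 455 ways), then fix each of the remaining 3 coordinates at one of its two extreme values (2^3 = 8 ways): 455·8 = 3640.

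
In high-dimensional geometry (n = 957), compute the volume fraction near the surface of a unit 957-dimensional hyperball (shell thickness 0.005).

1 - (1-0.005)^957 ≈ 0.991746 ≈ 99.17%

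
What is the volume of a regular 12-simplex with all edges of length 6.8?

For a regular n-simplex with edge a, V = (a^n / n!)·√((n+1)/2^n). With a=6.8, n=12: V ≈ 1.14964.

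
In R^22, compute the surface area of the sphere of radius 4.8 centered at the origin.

S_22(4.8) = 2·π^(22/2)·(4.8)^21 / Γ(22/2) ≈ 3.28081e+13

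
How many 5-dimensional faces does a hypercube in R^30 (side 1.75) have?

An n-cube has C(n,k)·2^(n-k) k-faces. Here C(30,5)·2^25 = 142506·33554432 = 4781707886592.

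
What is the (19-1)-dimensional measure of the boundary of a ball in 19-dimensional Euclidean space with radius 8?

S_19(8) = 2·π^(19/2)·(8)^18 / Γ(19/2) = 18446744073709551616·π^9/34459425 ≈ 1.59573e+16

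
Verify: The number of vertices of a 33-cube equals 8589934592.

True. The 33-cube has 2^33 = 8589934592 vertices.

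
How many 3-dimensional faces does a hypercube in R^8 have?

Choose 3 of 8 axes to span the face (C(8,3) = 56 ways), then fix each of the remaining 5 coordinates at one of its two extreme values (2^5 = 32 ways): 56·32 = 1792.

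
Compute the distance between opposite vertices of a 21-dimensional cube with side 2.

The space diagonal of an n-cube of side s is s√n. Here 2·√21 ≈ 9.16515.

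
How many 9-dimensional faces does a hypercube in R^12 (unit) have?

Number of 9-faces = C(12,9) · 2^(12-9) = 220 · 8 = 1760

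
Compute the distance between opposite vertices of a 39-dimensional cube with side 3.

The space diagonal of an n-cube of side s is s√n. Here 3·√39 ≈ 18.735.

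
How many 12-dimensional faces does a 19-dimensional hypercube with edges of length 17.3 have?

Choose 12 of 19 axes to span the face (C(19,12) = 50388 ways), then fix each of the remaining 7 coordinates at one of its two extreme values (2^7 = 128 ways): 50388·128 = 6449664.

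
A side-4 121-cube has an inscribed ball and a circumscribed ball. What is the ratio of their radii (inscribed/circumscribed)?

For an n-cube of any side s, the inradius is s/2 and the circumradius is s√n/2, so the ratio is 1/√121 ≈ 0.0909091.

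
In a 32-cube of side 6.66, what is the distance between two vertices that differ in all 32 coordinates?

d = √(6.66² + 6.66² + ... + 6.66²) [32 terms] = √(32·6.66²) = 6.66√32 ≈ 37.6746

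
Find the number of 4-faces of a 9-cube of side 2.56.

Choose 4 of 9 axes to span the face (C(9,4) = 126 ways), then fix each of the remaining 5 coordinates at one of its two extreme values (2^5 = 32 ways): 126·32 = 4032.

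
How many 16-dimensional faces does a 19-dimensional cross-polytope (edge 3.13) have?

An n-cross-polytope has 2^(k+1)·C(n,k+1) k-faces. Here 2^17·C(19,17) = 131072·171 = 22413312.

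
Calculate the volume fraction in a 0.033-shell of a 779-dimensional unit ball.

1 - (1-0.033)^779 ≈ 1 - 4.438e-12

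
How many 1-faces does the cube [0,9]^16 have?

The 16-cube has n·2^(n-1) = 16·2^15 = 16·32768 = 524288 edges.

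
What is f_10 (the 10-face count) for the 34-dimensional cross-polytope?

Number of 10-faces = 2^(10+1) · C(34,10+1) = 2048 · 286097760 = 585928212480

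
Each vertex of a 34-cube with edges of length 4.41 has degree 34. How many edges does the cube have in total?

An n-cube has n·2^(n-1) edges. With n = 34: 34·8589934592 = 292057776128.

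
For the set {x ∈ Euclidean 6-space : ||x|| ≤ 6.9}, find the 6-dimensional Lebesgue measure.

The n-ball volume is π^(n/2)·r^n/Γ(n/2+1). With n=6, r=6.9: V ≈ 557690.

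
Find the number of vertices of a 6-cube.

Number of vertices = 2^6 = 64.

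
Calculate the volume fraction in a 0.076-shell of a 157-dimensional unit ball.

1 - (1-0.076)^157 ≈ 0.9999959215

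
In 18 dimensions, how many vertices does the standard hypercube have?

Each vertex is a binary string of length 18, so there are 2^18 = 262144.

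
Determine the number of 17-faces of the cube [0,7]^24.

Choose 17 of 24 axes to span the face (C(24,17) = 346104 ways), then fix each of the remaining 7 coordinates at one of its two extreme values (2^7 = 128 ways): 346104·128 = 44301312.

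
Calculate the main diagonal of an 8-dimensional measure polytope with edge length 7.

The space diagonal of an n-cube of side s is s√n. Here 7·√8 ≈ 19.799.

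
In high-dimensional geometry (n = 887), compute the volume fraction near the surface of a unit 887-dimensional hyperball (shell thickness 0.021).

1 - (1-0.021)^887 ≈ 0.9999999933 ≈ 99.999999%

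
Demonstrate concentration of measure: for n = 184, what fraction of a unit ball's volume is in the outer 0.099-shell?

1 - (1-0.099)^184 ≈ 0.9999999953 ≈ (100 - 4.67e-07)%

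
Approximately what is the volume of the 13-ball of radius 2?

V_13(2) = π^(13/2) · (2)^13 / Γ(13/2 + 1) = 1048576·π^6/135135 ≈ 7459.87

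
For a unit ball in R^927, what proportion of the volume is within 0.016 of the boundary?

Shell fraction = 1 - (1-0.016)^927 ≈ 0.999999679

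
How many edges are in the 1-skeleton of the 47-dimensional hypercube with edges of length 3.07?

The 47-cube has n·2^(n-1) = 47·2^46 = 47·70368744177664 = 3307330976350208 edges.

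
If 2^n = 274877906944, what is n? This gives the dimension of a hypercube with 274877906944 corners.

2^n = 274877906944 ⇒ n = log_2(274877906944) = 38.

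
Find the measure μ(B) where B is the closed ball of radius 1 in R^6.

V = π^3/6 ≈ 5.16771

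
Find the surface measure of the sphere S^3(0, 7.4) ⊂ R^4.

S = n·V_n(r)/r = 4·V_4(7.4)/7.4 (volume-to-surface relation), giving 7998.8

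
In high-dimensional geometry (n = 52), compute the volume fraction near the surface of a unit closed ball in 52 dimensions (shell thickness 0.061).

1 - (1-0.061)^52 ≈ 0.962102 ≈ 96.21%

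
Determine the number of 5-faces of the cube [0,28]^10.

Choose 5 of 10 axes to span the face (C(10,5) = 252 ways), then fix each of the remaining 5 coordinates at one of its two extreme values (2^5 = 32 ways): 252·32 = 8064.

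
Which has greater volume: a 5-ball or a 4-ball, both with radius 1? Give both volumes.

V_5(1.0) ≈ 5.26379. V_4(1.0) ≈ 4.9348. The 5-ball is larger.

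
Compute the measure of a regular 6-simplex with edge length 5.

For a regular n-simplex with edge a, V = (a^n / n!)·√((n+1)/2^n). With a=5, n=6: V ≈ 7.17706.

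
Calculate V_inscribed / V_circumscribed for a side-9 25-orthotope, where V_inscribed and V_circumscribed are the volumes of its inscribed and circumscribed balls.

V_in / V_out = (r_in/r_out)^25 = (1/√25)^25 = 25^(-25/2) ≈ 3.35544e-18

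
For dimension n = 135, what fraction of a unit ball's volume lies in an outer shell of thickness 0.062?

1 - (1-0.062)^135 ≈ 0.999823 ≈ 99.9823%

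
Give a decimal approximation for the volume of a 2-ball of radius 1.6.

The n-ball volume is π^(n/2)·r^n/Γ(n/2+1). With n=2, r=1.6: V ≈ 8.04248.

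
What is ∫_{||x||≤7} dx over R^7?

V_7(7) = π^(7/2) · (7)^7 / Γ(7/2 + 1) = 1882384·π^3/15 ≈ 3.89105e+06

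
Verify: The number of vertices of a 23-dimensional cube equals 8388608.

True. The 23-cube has 2^23 = 8388608 vertices.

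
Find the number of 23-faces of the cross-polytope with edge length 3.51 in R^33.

Number of 23-faces = 2^(23+1) · C(33,23+1) = 16777216 · 38567100 = 647048567193600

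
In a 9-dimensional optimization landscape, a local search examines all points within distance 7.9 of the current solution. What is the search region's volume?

Volume = π^{9/2}·(7.9)^9/Γ(11/2) ≈ 3.95332e+08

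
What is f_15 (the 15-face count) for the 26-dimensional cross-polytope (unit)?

Each 15-face is the convex hull of 16 vertices, one chosen as ±e_i from each of 16 distinct axes: 2^16·C(26,16) = 348109864960.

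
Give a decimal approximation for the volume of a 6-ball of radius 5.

V_6(5) = π^(6/2) · (5)^6 / Γ(6/2 + 1) = 15625·π^3/6 ≈ 80745.5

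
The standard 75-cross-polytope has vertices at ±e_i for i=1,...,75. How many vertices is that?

The vertices are ±e_1, ..., ±e_75, so there are 2·75 = 150.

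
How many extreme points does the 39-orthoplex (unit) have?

An n-cross-polytope has 2n vertices; here n = 39, giving 78.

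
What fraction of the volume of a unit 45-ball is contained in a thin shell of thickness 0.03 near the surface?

V(inner)/V(outer) = ((1-0.03)/1)^45 ≈ 0.2539, so the shell fraction is 0.746062.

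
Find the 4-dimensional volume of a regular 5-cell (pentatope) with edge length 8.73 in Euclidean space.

For a regular n-simplex with edge a, V = (a^n / n!)·√((n+1)/2^n). With a=8.73, n=4: V ≈ 135.292.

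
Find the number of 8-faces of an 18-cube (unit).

Number of 8-faces = C(18,8) · 2^(18-8) = 43758 · 1024 = 44808192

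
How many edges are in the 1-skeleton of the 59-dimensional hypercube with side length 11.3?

An n-cube has n·2^(n-1) edges. With n = 59: 59·288230376151711744 = 17005592192950992896.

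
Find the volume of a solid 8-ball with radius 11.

Volume = π^{8/2}·(11)^8/Γ(5) = 214358881·π^4/24 ≈ 8.70021e+08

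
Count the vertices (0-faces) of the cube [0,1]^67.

An n-cube has 2^n vertices; for n = 67 that is 2^67 = 147573952589676412928.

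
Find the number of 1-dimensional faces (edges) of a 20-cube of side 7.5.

An n-cube has n·2^(n-1) edges. With n = 20: 20·524288 = 10485760.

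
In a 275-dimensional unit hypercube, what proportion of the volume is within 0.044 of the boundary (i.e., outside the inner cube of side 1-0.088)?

1 - (1 - 2·0.044)^275 = 1 - 0.912^275 ≈ 1 - 9.967e-12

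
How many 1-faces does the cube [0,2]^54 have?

An n-cube has n·2^(n-1) edges. With n = 54: 54·9007199254740992 = 486388759756013568.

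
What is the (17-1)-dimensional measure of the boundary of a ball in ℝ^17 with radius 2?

S_17(2) = 2·π^(17/2)·(2)^16 / Γ(17/2) = 33554432·π^8/2027025 ≈ 157069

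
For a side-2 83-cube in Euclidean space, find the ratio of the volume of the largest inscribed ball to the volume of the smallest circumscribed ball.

V_in / V_out = (r_in/r_out)^83 = (1/√83)^83 = 83^(-83/2) ≈ 2.2817e-80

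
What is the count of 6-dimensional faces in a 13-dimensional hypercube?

Choose 6 of 13 axes to span the face (C(13,6) = 1716 ways), then fix each of the remaining 7 coordinates at one of its two extreme values (2^7 = 128 ways): 1716·128 = 219648.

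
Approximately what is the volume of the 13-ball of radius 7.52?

Volume = π^{13/2}·(7.52)^13/Γ(15/2) ≈ 2.23961e+11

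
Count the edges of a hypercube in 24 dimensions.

Each of the 2^24 = 16777216 vertices has degree 24; total edges = 24·2^24/2 = 201326592.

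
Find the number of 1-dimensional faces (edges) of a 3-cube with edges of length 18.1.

Number of 1-faces = C(3,1)·2^(3-1) = 3·4 = 12.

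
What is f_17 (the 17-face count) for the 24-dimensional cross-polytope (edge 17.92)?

An n-cross-polytope has 2^(k+1)·C(n,k+1) k-faces. Here 2^18·C(24,18) = 262144·134596 = 35283533824.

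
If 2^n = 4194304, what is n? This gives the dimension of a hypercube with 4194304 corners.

2^n = 4194304 ⇒ n = log_2(4194304) = 22.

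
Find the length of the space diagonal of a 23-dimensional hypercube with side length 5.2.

||(5.2,5.2,...,5.2)|| = √(23)·5.2 ≈ 24.9383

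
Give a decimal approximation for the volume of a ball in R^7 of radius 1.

V_7(1) = π^(7/2) · (1)^7 / Γ(7/2 + 1) = 16·π^3/105 ≈ 4.72477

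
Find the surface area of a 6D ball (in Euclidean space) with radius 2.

The surface area of an n-ball is 2π^(n/2) r^(n-1) / Γ(n/2). For n=6, r=2: 32·π^3 ≈ 992.201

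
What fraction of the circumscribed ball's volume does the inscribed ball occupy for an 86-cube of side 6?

Volume scales as r^n, and r_in/r_out = 1/√86, giving (1/√86)^86 ≈ 6.55491e-84.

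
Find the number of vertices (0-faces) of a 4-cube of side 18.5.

Number of 0-faces = C(4,0) · 2^(4-0) = 1 · 16 = 16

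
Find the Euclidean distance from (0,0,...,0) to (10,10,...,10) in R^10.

The space diagonal of an n-cube of side s is s√n. Here 10·√10 ≈ 31.6228.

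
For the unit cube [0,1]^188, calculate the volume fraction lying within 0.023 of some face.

The inner cube has side 1-2·0.023 = 0.954 and volume (0.954)^188 ≈ 0.0001429, so the shell holds 0.999857 of the volume.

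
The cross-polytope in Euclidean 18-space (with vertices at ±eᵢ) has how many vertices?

The 18-dimensional cross-polytope has 2n = 2·18 = 36 vertices.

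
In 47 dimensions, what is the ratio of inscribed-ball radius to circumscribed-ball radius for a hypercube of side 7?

r_in = 7/2 (half the side); r_out = 7√47/2 (half the diagonal). Ratio = 1/√47 ≈ 0.145865.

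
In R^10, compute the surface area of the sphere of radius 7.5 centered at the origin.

|∂B_10(7.5)| = 12814453125·π^5/2048 ≈ 1.91478e+09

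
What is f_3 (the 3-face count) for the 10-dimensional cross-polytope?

f_3(10-orthoplex) = 2^4 · (10 choose 4) = 3360.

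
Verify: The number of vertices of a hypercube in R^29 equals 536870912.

True. The 29-cube has 2^29 = 536870912 vertices.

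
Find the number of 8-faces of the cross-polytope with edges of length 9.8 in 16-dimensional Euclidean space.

Number of 8-faces = 2^(8+1) · C(16,8+1) = 512 · 11440 = 5857280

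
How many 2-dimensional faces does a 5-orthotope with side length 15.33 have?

An n-cube has C(n,k)·2^(n-k) k-faces. Here C(5,2)·2^3 = 10·8 = 80.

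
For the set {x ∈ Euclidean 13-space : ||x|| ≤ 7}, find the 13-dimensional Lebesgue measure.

The n-ball volume is π^(n/2)·r^n/Γ(n/2+1). With n=13, r=7: V = 1771684761728·π^6/19305 ≈ 8.82299e+10.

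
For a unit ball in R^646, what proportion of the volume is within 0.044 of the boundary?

1 - (1-0.044)^646 ≈ 1 - 2.376e-13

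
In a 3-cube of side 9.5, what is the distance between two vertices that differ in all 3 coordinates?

Diagonal = √3 · 9.5 ≈ 16.4545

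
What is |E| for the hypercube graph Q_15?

Each of the 2^15 = 32768 vertices has degree 15; total edges = 15·2^15/2 = 245760.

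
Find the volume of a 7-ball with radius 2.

The n-ball volume is π^(n/2)·r^n/Γ(n/2+1). With n=7, r=2: V = 2048·π^3/105 ≈ 604.77.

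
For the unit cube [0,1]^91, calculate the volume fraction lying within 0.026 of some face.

The inner cube has side 1-2·0.026 = 0.948 and volume (0.948)^91 ≈ 0.007755, so the shell holds 0.992245 of the volume.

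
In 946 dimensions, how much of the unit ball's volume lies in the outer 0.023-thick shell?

Shell fraction = 1 - (1-0.023)^946 ≈ 1 - 2.756e-10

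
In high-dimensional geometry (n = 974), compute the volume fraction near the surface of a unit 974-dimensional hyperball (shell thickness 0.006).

1 - (1-0.006)^974 ≈ 0.997153 ≈ 99.72%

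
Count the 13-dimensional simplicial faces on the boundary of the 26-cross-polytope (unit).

Each 13-face is the convex hull of 14 vertices, one chosen as ±e_i from each of 14 distinct axes: 2^14·C(26,14) = 158231756800.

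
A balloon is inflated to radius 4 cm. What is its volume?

Volume = π^{3/2}·(4)^3/Γ(5/2) = 256·π/3 ≈ 268.083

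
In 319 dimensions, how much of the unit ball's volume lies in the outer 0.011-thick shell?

1 - (1-0.011)^319 ≈ 0.970649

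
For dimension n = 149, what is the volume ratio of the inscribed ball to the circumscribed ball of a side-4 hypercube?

The radii are 4/2 and 4√149/2, so the volume ratio is (1/√149)^149 = 149^{-149/2} ≈ 1.25205e-162.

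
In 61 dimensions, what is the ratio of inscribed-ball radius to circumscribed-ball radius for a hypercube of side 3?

r_in / r_out = (3/2) / (3√61/2) = 1/√61 ≈ 0.128037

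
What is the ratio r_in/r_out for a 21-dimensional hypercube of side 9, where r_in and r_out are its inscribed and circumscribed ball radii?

For an n-cube of any side s, the inradius is s/2 and the circumradius is s√n/2, so the ratio is 1/√21 ≈ 0.218218.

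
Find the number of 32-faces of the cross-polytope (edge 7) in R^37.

f_32(37-orthoplex) = 2^33 · (37 choose 33) = 567322230128640.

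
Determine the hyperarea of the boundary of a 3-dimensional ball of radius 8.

S = n·V_n(r)/r = 3·V_3(8)/8 (volume-to-surface relation), giving 4πr² = 4π·(8)² ≈ 804.248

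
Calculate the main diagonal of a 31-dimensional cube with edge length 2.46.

Diagonal = √31 · 2.46 ≈ 13.6967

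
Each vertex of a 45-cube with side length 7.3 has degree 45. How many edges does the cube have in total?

The 45-cube has n·2^(n-1) = 45·2^44 = 45·17592186044416 = 791648371998720 edges.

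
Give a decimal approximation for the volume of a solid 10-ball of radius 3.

V_10(3) = π^(10/2) · (3)^10 / Γ(10/2 + 1) = 19683·π^5/40 ≈ 150585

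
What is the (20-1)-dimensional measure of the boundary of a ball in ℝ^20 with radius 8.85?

The surface area of an n-ball is 2π^(n/2) r^(n-1) / Γ(n/2). For n=20, r=8.85: 5.06626e+17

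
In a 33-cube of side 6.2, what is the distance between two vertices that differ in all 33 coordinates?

d = √(6.2² + 6.2² + ... + 6.2²) [33 terms] = √(33·6.2²) = 6.2√33 ≈ 35.6163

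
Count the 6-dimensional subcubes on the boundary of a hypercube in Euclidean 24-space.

Number of 6-faces = C(24,6) · 2^(24-6) = 134596 · 262144 = 35283533824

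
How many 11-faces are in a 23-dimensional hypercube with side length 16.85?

Choose 11 of 23 axes to span the face (C(23,11) = 1352078 ways), then fix each of the remaining 12 coordinates at one of its two extreme values (2^12 = 4096 ways): 1352078·4096 = 5538111488.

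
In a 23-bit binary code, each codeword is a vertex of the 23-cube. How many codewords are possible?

Number of vertices = 2^23 = 8388608.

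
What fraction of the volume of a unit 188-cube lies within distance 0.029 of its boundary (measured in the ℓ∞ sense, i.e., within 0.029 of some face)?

The inner cube has side 1-2·0.029 = 0.942 and volume (0.942)^188 ≈ 1.323e-05, so the shell holds 0.999987 of the volume.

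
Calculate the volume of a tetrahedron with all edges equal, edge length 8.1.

Volume = (√2/12) · 8.1³ = 62.6309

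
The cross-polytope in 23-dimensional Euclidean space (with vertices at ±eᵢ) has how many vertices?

An n-cross-polytope has 2n vertices; here n = 23, giving 46.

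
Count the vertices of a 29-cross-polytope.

Number of vertices = 2n = 58.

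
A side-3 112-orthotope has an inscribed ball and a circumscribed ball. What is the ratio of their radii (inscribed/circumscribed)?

r_in / r_out = (3/2) / (3√112/2) = 1/√112 ≈ 0.0944911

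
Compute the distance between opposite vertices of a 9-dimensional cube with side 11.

||(11,11,...,11)|| = √(9)·11 = 33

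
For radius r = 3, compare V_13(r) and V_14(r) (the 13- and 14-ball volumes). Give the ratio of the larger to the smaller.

V_13(3) ≈ 1.45184e+06, V_14(3) ≈ 2.86626e+06. The 14-ball is larger by a factor of 1.974.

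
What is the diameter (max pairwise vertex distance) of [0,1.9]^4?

||(1.9,1.9,...,1.9)|| = √(4)·1.9 = 3.8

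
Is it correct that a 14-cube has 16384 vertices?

True. The 14-cube has 2^14 = 16384 vertices.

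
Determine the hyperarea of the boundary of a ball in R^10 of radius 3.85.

S_10(3.85) = 2·π^(10/2)·(3.85)^9 / Γ(10/2) ≈ 4.73931e+06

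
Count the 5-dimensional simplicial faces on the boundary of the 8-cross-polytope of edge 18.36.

f_5(8-orthoplex) = 2^6 · (8 choose 6) = 1792.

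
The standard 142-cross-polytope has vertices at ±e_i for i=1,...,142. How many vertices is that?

The vertices are ±e_1, ..., ±e_142, so there are 2·142 = 284.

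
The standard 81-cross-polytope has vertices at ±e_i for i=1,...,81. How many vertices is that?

The 81-dimensional cross-polytope has 2n = 2·81 = 162 vertices.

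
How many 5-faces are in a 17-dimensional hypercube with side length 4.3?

Number of 5-faces = C(17,5) · 2^(17-5) = 6188 · 4096 = 25346048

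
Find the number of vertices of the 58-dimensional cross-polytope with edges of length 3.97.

The vertices are ±e_1, ..., ±e_58, so there are 2·58 = 116.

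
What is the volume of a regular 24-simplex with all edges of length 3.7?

For a regular n-simplex with edge a, V = (a^n / n!)·√((n+1)/2^n). With a=3.7, n=24: V ≈ 8.52601e-14.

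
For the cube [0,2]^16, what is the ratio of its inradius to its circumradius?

For an n-cube of any side s, the inradius is s/2 and the circumradius is s√n/2, so the ratio is 1/√16 ≈ 0.25.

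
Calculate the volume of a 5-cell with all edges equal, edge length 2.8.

V = (2.8^4 / 4!) · √((4+1) / 2^4) ≈ 1.43168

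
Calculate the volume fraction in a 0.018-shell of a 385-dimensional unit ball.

Shell fraction = 1 - (1-0.018)^385 ≈ 0.999082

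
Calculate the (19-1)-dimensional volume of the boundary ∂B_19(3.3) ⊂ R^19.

The surface area of an n-ball is 2π^(n/2) r^(n-1) / Γ(n/2). For n=19, r=3.3: 1.90806e+09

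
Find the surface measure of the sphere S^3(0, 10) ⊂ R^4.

The surface area of an n-ball is 2π^(n/2) r^(n-1) / Γ(n/2). For n=4, r=10: 2000·π^2 ≈ 19739.2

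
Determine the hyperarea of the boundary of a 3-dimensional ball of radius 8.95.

S = n·V_n(r)/r = 3·V_3(8.95)/8.95 (volume-to-surface relation), giving 4πr² = 4π·(8.95)² ≈ 1006.6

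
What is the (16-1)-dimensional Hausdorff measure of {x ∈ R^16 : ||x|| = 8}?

S = n·V_n(r)/r = 16·V_16(8)/8 (volume-to-surface relation), giving 4398046511104·π^8/315 ≈ 1.32479e+14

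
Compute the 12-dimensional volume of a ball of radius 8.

V = 4294967296·π^6/45 ≈ 9.17586e+10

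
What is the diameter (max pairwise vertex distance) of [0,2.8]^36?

The space diagonal of an n-cube of side s is s√n. Here 2.8·√36 = 16.8.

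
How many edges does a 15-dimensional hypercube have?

An n-cube has n·2^(n-1) edges. With n = 15: 15·16384 = 245760.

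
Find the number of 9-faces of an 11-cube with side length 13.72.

An n-cube has C(n,k)·2^(n-k) k-faces. Here C(11,9)·2^2 = 55·4 = 220.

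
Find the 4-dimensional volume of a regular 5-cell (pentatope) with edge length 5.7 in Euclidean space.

V = (5.7^4 / 4!) · √((4+1) / 2^4) ≈ 24.5874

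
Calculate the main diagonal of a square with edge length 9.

||(9,9,...,9)|| = √(2)·9 ≈ 12.7279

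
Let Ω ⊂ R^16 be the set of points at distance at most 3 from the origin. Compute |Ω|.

V_16(3) = π^(16/2) · (3)^16 / Γ(16/2 + 1) = 4782969·π^8/4480 ≈ 1.01302e+07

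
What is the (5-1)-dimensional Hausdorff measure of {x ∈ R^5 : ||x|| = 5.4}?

The surface area of an n-ball is 2π^(n/2) r^(n-1) / Γ(n/2). For n=5, r=5.4: 22379.1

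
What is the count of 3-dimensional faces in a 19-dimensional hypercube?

Choose 3 of 19 axes to span the face (C(19,3) = 969 ways), then fix each of the remaining 16 coordinates at one of its two extreme values (2^16 = 65536 ways): 969·65536 = 63504384.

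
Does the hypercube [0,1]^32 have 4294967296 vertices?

True. The 32-cube has 2^32 = 4294967296 vertices.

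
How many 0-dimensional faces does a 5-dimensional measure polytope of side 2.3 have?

f_0(5-cube) = (5 choose 0) · 2^5 = 32.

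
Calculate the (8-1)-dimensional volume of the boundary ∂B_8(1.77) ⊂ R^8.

The surface area of an n-ball is 2π^(n/2) r^(n-1) / Γ(n/2). For n=8, r=1.77: 1767.22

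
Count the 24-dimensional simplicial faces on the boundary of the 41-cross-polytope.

An n-cross-polytope has 2^(k+1)·C(n,k+1) k-faces. Here 2^25·C(41,25) = 33554432·103077446706 = 3458705176230100992.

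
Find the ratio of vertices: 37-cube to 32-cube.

The 37-cube has 2^37 = 137438953472 vertices. The 32-cube has 2^32 = 4294967296 vertices. Ratio: 137438953472/4294967296 = 32.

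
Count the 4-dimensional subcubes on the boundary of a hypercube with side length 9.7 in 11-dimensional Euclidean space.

Choose 4 of 11 axes to span the face (C(11,4) = 330 ways), then fix each of the remaining 7 coordinates at one of its two extreme values (2^7 = 128 ways): 330·128 = 42240.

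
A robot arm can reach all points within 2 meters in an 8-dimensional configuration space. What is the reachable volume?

The n-ball volume is π^(n/2)·r^n/Γ(n/2+1). With n=8, r=2: V = 32·π^4/3 ≈ 1039.03.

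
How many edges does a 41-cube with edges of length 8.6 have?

The 41-cube has n·2^(n-1) = 41·2^40 = 41·1099511627776 = 45079976738816 edges.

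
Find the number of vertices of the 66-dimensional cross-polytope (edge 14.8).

Number of vertices = 2n = 132.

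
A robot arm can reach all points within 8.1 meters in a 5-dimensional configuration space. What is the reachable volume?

Volume = π^{5/2}·(8.1)^5/Γ(7/2) ≈ 183537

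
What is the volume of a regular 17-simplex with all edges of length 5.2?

V_17 = √(18) · 5.2^17 / (17! · 2^(17/2)) ≈ 4.89632e-05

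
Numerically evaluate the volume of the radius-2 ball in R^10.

The n-ball volume is π^(n/2)·r^n/Γ(n/2+1). With n=10, r=2: V = 128·π^5/15 ≈ 2611.37.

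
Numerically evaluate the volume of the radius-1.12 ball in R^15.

The n-ball volume is π^(n/2)·r^n/Γ(n/2+1). With n=15, r=1.12: V ≈ 2.08785.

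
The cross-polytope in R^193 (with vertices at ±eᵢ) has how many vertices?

The 193-dimensional cross-polytope has 2n = 2·193 = 386 vertices.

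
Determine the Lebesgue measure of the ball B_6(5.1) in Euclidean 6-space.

The n-ball volume is π^(n/2)·r^n/Γ(n/2+1). With n=6, r=5.1: V ≈ 90932.6.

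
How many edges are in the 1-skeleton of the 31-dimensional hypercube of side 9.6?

The 31-cube has n·2^(n-1) = 31·2^30 = 31·1073741824 = 33285996544 edges.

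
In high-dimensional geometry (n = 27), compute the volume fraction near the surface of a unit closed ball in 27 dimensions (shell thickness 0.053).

1 - (1-0.053)^27 ≈ 0.770147 ≈ 77.01%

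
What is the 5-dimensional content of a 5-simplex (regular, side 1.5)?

For a regular n-simplex with edge a, V = (a^n / n!)·√((n+1)/2^n). With a=1.5, n=5: V ≈ 0.0274016.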